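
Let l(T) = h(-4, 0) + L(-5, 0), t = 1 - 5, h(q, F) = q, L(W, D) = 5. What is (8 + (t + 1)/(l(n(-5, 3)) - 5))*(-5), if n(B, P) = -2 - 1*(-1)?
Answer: -175/4 ≈ -43.750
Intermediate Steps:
t = -4
n(B, P) = -1 (n(B, P) = -2 + 1 = -1)
l(T) = 1 (l(T) = -4 + 5 = 1)
(8 + (t + 1)/(l(n(-5, 3)) - 5))*(-5) = (8 + (-4 + 1)/(1 - 5))*(-5) = (8 - 3/(-4))*(-5) = (8 - 3*(-¼))*(-5) = (8 + ¾)*(-5) = (35/4)*(-5) = -175/4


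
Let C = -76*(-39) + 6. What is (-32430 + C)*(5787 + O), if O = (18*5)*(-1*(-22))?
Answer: -228815820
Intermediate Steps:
C = 2970 (C = 2964 + 6 = 2970)
O = 1980 (O = 90*22 = 1980)
(-32430 + C)*(5787 + O) = (-32430 + 2970)*(5787 + 1980) = -29460*7767 = -228815820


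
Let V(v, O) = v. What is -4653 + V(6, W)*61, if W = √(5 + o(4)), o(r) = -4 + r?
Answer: -4287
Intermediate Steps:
W = √5 (W = √(5 + (-4 + 4)) = √(5 + 0) = √5 ≈ 2.2361)
-4653 + V(6, W)*61 = -4653 + 6*61 = -4653 + 366 = -4287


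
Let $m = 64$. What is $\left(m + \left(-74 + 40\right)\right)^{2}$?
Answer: $900$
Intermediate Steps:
$\left(m + \left(-74 + 40\right)\right)^{2} = \left(64 + \left(-74 + 40\right)\right)^{2} = \left(64 - 34\right)^{2} = 30^{2} = 900$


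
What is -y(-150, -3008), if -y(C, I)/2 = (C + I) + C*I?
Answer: 896084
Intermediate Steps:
y(C, I) = -2*C - 2*I - 2*C*I (y(C, I) = -2*((C + I) + C*I) = -2*(C + I + C*I) = -2*C - 2*I - 2*C*I)
-y(-150, -3008) = -(-2*(-150) - 2*(-3008) - 2*(-150)*(-3008)) = -(300 + 6016 - 902400) = -1*(-896084) = 896084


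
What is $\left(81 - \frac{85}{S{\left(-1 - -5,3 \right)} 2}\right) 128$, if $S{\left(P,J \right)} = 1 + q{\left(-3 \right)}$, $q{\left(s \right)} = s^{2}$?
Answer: $9824$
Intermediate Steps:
$S{\left(P,J \right)} = 10$ ($S{\left(P,J \right)} = 1 + \left(-3\right)^{2} = 1 + 9 = 10$)
$\left(81 - \frac{85}{S{\left(-1 - -5,3 \right)} 2}\right) 128 = \left(81 - \frac{85}{10 \cdot 2}\right) 128 = \left(81 - \frac{85}{20}\right) 128 = \left(81 - \frac{17}{4}\right) 128 = \frac{307}{4} \cdot 128 = 9824$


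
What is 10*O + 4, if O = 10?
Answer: 104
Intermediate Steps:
10*O + 4 = 10*10 + 4 = 100 + 4 = 104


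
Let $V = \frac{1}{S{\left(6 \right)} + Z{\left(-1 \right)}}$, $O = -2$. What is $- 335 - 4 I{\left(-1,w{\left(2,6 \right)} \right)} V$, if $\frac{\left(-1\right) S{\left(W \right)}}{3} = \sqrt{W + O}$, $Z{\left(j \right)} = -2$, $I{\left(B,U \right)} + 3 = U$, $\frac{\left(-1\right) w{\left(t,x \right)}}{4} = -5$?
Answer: $- \frac{5695}{2} \approx -2847.5$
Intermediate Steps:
$w{\left(t,x \right)} = 20$ ($w{\left(t,x \right)} = \left(-4\right) \left(-5\right) = 20$)
$I{\left(B,U \right)} = -3 + U$
$S{\left(W \right)} = - 3 \sqrt{-2 + W}$ ($S{\left(W \right)} = - 3 \sqrt{W - 2} = - 3 \sqrt{-2 + W}$)
$V = - \frac{1}{8}$ ($V = \frac{1}{- 3 \sqrt{-2 + 6} - 2} = \frac{1}{- 3 \sqrt{4} - 2} = \frac{1}{\left(-3\right) 2 - 2} = \frac{1}{-6 - 2} = \frac{1}{-8} = - \frac{1}{8} \approx -0.125$)
$- 335 - 4 I{\left(-1,w{\left(2,6 \right)} \right)} V = - 335 - 4 \left(-3 + 20\right) \left(- \frac{1}{8}\right) = - 335 \left(-4\right) 17 \left(- \frac{1}{8}\right) = - 335 \left(\left(-68\right) \left(- \frac{1}{8}\right)\right) = \left(-335\right) \frac{17}{2} = - \frac{5695}{2}$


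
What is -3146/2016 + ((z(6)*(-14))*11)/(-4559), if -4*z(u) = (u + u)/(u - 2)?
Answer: -7287731/4595472 ≈ -1.5858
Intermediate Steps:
z(u) = -u/(2*(-2 + u)) (z(u) = -(u + u)/(4*(u - 2)) = -2*u/(4*(-2 + u)) = -u/(2*(-2 + u)))
-3146/2016 + ((z(6)*(-14))*11)/(-4559) = -3146/2016 + ((-1*6/(-4 + 2*6)*(-14))*11)/(-4559) = -3146*1/2016 + ((-1*6/(-4 + 12)*(-14))*11)*(-1/4559) = -1573/1008 + ((-1*6/8*(-14))*11)*(-1/4559) = -1573/1008 + ((-1*6*1/8*(-14))*11)*(-1/4559) = -1573/1008 + (-3/4*(-14)*11)*(-1/4559) = -1573/1008 + ((21/2)*11)*(-1/4559) = -1573/1008 + (231/2)*(-1/4559) = -1573/1008 - 231/9118 = -7287731/4595472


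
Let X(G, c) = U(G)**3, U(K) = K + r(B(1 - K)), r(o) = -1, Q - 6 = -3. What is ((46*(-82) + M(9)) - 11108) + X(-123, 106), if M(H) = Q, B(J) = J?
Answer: -1921501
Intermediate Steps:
Q = 3 (Q = 6 - 3 = 3)
M(H) = 3
U(K) = -1 + K (U(K) = K - 1 = -1 + K)
X(G, c) = (-1 + G)**3
((46*(-82) + M(9)) - 11108) + X(-123, 106) = ((46*(-82) + 3) - 11108) + (-1 - 123)**3 = ((-3772 + 3) - 11108) + (-124)**3 = (-3769 - 11108) - 1906624 = -14877 - 1906624 = -1921501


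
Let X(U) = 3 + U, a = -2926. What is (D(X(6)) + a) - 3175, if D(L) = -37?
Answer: -6138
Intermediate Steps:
(D(X(6)) + a) - 3175 = (-37 - 2926) - 3175 = -2963 - 3175 = -6138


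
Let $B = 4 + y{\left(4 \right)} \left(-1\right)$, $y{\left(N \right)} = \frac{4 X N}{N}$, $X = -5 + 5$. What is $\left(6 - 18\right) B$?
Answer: $-48$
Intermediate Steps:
$X = 0$
$y{\left(N \right)} = 0$ ($y{\left(N \right)} = \frac{4 \cdot 0 N}{N} = \frac{0 N}{N} = \frac{0}{N} = 0$)
$B = 4$ ($B = 4 + 0 \left(-1\right) = 4 + 0 = 4$)
$\left(6 - 18\right) B = \left(6 - 18\right) 4 = \left(-12\right) 4 = -48$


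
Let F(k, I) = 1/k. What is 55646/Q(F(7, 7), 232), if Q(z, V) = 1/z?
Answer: 55646/7 ≈ 7949.4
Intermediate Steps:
55646/Q(F(7, 7), 232) = 55646/(1/(1/7)) = 55646/7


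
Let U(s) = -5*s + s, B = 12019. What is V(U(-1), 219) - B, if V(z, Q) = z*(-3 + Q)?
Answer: -11155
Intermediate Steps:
U(s) = -4*s
V(U(-1), 219) - B = (-4*(-1))*(-3 + 219) - 1*12019 = 4*216 - 12019 = 864 - 12019 = -11155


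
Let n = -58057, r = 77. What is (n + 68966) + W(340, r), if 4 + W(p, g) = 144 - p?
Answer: 10709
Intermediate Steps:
W(p, g) = 140 - p (W(p, g) = -4 + (144 - p) = 140 - p)
(n + 68966) + W(340, r) = (-58057 + 68966) + (140 - 1*340) = 10909 + (140 - 340) = 10909 - 200 = 10709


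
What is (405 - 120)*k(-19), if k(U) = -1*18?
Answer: -5130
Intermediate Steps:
k(U) = -18
(405 - 120)*k(-19) = (405 - 120)*(-18) = 285*(-18) = -5130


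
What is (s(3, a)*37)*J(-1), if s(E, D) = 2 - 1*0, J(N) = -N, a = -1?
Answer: 74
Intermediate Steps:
s(E, D) = 2 (s(E, D) = 2 + 0 = 2)
(s(3, a)*37)*J(-1) = (2*37)*(-1*(-1)) = 74*1 = 74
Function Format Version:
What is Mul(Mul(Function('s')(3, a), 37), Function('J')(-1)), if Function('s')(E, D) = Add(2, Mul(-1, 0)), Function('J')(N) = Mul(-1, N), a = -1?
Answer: 74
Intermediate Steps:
Function('s')(E, D) = 2 (Function('s')(E, D) = Add(2, 0) = 2)
Mul(Mul(Function('s')(3, a), 37), Function('J')(-1)) = Mul(Mul(2, 37), Mul(-1, -1)) = Mul(74, 1) = 74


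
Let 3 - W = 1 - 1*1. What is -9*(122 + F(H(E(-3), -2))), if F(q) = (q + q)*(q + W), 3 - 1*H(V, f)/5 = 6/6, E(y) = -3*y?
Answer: -3438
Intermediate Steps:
W = 3 (W = 3 - (1 - 1*1) = 3 - (1 - 1) = 3 - 1*0 = 3 + 0 = 3)
H(V, f) = 10 (H(V, f) = 15 - 30/6 = 15 - 5*1 = 15 - 5 = 10)
F(q) = 2*q*(3 + q) (F(q) = (q + q)*(q + 3) = (2*q)*(3 + q) = 2*q*(3 + q))
-9*(122 + F(H(E(-3), -2))) = -9*(122 + 2*10*(3 + 10)) = -9*(122 + 2*10*13) = -9*(122 + 260) = -9*382 = -3438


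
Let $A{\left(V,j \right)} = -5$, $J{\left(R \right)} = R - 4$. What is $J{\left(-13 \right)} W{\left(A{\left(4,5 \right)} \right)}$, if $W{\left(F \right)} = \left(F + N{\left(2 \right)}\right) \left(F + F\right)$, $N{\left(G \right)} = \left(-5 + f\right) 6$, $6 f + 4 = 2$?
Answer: $-6290$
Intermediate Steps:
$f = - \frac{1}{3}$ ($f = - \frac{2}{3} + \frac{1}{6} \cdot 2 = - \frac{2}{3} + \frac{1}{3} = - \frac{1}{3} \approx -0.33333$)
$N{\left(G \right)} = -32$ ($N{\left(G \right)} = \left(-5 - \frac{1}{3}\right) 6 = \left(- \frac{16}{3}\right) 6 = -32$)
$J{\left(R \right)} = -4 + R$ ($J{\left(R \right)} = R - 4 = -4 + R$)
$W{\left(F \right)} = 2 F \left(-32 + F\right)$ ($W{\left(F \right)} = \left(F - 32\right) \left(F + F\right) = \left(-32 + F\right) 2 F = 2 F \left(-32 + F\right)$)
$J{\left(-13 \right)} W{\left(A{\left(4,5 \right)} \right)} = \left(-4 - 13\right) 2 \left(-5\right) \left(-32 - 5\right) = - 17 \cdot 2 \left(-5\right) \left(-37\right) = \left(-17\right) 370 = -6290$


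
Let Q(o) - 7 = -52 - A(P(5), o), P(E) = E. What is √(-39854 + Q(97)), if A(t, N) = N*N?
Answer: 2*I*√12327 ≈ 222.05*I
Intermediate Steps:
A(t, N) = N²
Q(o) = -45 - o² (Q(o) = 7 + (-52 - o²) = -45 - o²)
√(-39854 + Q(97)) = √(-39854 + (-45 - 1*97²)) = √(-39854 + (-45 - 1*9409)) = √(-39854 + (-45 - 9409)) = √(-39854 - 9454) = √(-49308) = 2*I*√12327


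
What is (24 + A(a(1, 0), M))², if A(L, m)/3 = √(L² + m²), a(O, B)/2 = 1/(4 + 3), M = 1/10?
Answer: 2826441/4900 + 72*√449/35 ≈ 620.42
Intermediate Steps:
M = ⅒ (M = 1*(⅒) = ⅒ ≈ 0.10000)
a(O, B) = 2/7 (a(O, B) = 2/(4 + 3) = 2/7)
A(L, m) = 3*√(L² + m²)
(24 + A(a(1, 0), M))² = (24 + 3*√((2/7)² + (⅒)²))² = (24 + 3*√(4/49 + 1/100))² = (24 + 3*√(449/4900))² = (24 + 3*(√449/70))² = (24 + 3*√449/70)²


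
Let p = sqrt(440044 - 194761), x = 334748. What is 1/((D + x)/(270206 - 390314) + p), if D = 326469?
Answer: 79417451436/3537998588419823 + 14425931664*sqrt(245283)/3537998588419823 ≈ 0.0020418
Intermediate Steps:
p = sqrt(245283) ≈ 495.26
1/((D + x)/(270206 - 390314) + p) = 1/((326469 + 334748)/(270206 - 390314) + sqrt(245283)) = 1/(661217/(-120108) + sqrt(245283)) = 1/(661217*(-1/120108) + sqrt(245283)) = 1/(-661217/120108 + sqrt(245283))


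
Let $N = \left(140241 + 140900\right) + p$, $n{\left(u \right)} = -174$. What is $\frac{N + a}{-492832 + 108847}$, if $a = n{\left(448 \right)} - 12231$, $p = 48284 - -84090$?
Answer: $- \frac{80222}{76797} \approx -1.0446$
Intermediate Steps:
$p = 132374$ ($p = 48284 + 84090 = 132374$)
$N = 413515$ ($N = \left(140241 + 140900\right) + 132374 = 281141 + 132374 = 413515$)
$a = -12405$ ($a = -174 - 12231 = -12405$)
$\frac{N + a}{-492832 + 108847} = \frac{413515 - 12405}{-492832 + 108847} = \frac{401110}{-383985} = 401110 \left(- \frac{1}{383985}\right) = - \frac{80222}{76797}$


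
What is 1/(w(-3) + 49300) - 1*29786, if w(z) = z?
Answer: -1468360441/49297 ≈ -29786.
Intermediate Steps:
1/(w(-3) + 49300) - 1*29786 = 1/(-3 + 49300) - 1*29786 = 1/49297 - 29786 = -1468360441/49297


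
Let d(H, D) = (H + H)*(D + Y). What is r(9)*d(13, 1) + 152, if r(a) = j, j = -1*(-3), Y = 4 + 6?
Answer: 1010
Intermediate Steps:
Y = 10
j = 3
r(a) = 3
d(H, D) = 2*H*(10 + D) (d(H, D) = (H + H)*(D + 10) = (2*H)*(10 + D) = 2*H*(10 + D))
r(9)*d(13, 1) + 152 = 3*(2*13*(10 + 1)) + 152 = 3*(2*13*11) + 152 = 3*286 + 152 = 858 + 152 = 1010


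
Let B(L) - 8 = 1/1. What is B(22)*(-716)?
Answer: -6444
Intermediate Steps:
B(L) = 9 (B(L) = 8 + 1/1 = 8 + 1 = 9)
B(22)*(-716) = 9*(-716) = -6444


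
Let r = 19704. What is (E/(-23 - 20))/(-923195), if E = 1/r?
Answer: 1/782197274040 ≈ 1.2784e-12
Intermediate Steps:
E = 1/19704 ≈ 5.0751e-5
(E/(-23 - 20))/(-923195) = ((1/19704)/(-23 - 20))/(-923195) = ((1/19704)/(-43))*(-1/923195) = -1/43*1/19704*(-1/923195) = -1/847272*(-1/923195) = 1/782197274040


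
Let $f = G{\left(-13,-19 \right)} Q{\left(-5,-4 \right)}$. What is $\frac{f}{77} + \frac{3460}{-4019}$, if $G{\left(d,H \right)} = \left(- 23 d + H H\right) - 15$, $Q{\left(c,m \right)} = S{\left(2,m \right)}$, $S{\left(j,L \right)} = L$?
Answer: $- \frac{10635440}{309463} \approx -34.367$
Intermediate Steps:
$Q{\left(c,m \right)} = m$
$G{\left(d,H \right)} = -15 + H^{2} - 23 d$ ($G{\left(d,H \right)} = \left(- 23 d + H^{2}\right) - 15 = \left(H^{2} - 23 d\right) - 15 = -15 + H^{2} - 23 d$)
$f = -2580$ ($f = \left(-15 + \left(-19\right)^{2} - -299\right) \left(-4\right) = \left(-15 + 361 + 299\right) \left(-4\right) = 645 \left(-4\right) = -2580$)
$\frac{f}{77} + \frac{3460}{-4019} = - \frac{2580}{77} + \frac{3460}{-4019} = \left(-2580\right) \frac{1}{77} + 3460 \left(- \frac{1}{4019}\right) = - \frac{2580}{77} - \frac{3460}{4019} = - \frac{10635440}{309463}$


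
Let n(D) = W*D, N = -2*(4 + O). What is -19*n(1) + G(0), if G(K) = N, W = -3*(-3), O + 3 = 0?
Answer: -173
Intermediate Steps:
O = -3 (O = -3 + 0 = -3)
W = 9
N = -2 (N = -2*(4 - 3) = -2*1 = -2)
G(K) = -2
n(D) = 9*D
-19*n(1) + G(0) = -171 - 2 = -173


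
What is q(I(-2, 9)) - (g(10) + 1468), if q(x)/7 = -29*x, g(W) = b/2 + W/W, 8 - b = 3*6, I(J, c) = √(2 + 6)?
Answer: -1464 - 406*√2 ≈ -2038.2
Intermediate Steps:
I(J, c) = 2*√2 (I(J, c) = √8 = 2*√2)
b = -10 (b = 8 - 3*6 = 8 - 1*18 = 8 - 18 = -10)
g(W) = -4 (g(W) = -10/2 + W/W = -10*½ + 1 = -5 + 1 = -4)
q(x) = -203*x (q(x) = 7*(-29*x) = -203*x)
q(I(-2, 9)) - (g(10) + 1468) = -406*√2 - (-4 + 1468) = -406*√2 - 1*1464 = -406*√2 - 1464 = -1464 - 406*√2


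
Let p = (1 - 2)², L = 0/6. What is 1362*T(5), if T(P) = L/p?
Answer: 0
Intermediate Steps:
L = 0 (L = 0*(⅙) = 0)
p = 1 (p = (-1)² = 1)
T(P) = 0 (T(P) = 0/1 = 0*1 = 0)
1362*T(5) = 1362*0 = 0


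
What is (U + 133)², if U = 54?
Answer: 34969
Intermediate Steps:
(U + 133)² = (54 + 133)² = 187² = 34969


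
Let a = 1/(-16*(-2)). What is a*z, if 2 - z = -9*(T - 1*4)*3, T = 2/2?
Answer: -79/32 ≈ -2.4688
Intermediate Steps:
T = 1 (T = 2*(1/2) = 1)
a = 1/32 ≈ 0.031250
z = -79 (z = 2 - (-9*(1 - 1*4))*3 = 2 - (-9*(1 - 4))*3 = 2 - (-9*(-3))*3 = 2 - 27*3 = 2 - 1*81 = 2 - 81 = -79)
a*z = (1/32)*(-79) = -79/32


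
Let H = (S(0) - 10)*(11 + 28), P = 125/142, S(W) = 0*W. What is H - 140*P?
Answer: -36440/71 ≈ -513.24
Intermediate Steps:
S(W) = 0
P = 125/142 (P = 125*(1/142) = 125/142 ≈ 0.88028)
H = -390 (H = (0 - 10)*(11 + 28) = -10*39 = -390)
H - 140*P = -390 - 140*125/142 = -390 - 8750/71 = -36440/71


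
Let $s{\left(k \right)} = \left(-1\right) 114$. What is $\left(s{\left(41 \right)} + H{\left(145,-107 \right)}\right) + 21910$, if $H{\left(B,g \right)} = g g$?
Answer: $33245$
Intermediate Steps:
$H{\left(B,g \right)} = g^{2}$
$s{\left(k \right)} = -114$
$\left(s{\left(41 \right)} + H{\left(145,-107 \right)}\right) + 21910 = \left(-114 + \left(-107\right)^{2}\right) + 21910 = \left(-114 + 11449\right) + 21910 = 11335 + 21910 = 33245$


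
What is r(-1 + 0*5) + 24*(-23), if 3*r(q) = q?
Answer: -1657/3 ≈ -552.33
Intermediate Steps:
r(q) = q/3
r(-1 + 0*5) + 24*(-23) = (-1 + 0*5)/3 + 24*(-23) = (-1 + 0)/3 - 552 = (⅓)*(-1) - 552 = -⅓ - 552 = -1657/3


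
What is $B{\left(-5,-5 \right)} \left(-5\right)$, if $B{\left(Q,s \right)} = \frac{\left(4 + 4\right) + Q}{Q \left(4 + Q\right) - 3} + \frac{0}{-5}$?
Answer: $- \frac{15}{2} \approx -7.5$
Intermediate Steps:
$B{\left(Q,s \right)} = \frac{8 + Q}{-3 + Q \left(4 + Q\right)}$ ($B{\left(Q,s \right)} = \frac{8 + Q}{-3 + Q \left(4 + Q\right)} + 0 \left(- \frac{1}{5}\right) = \frac{8 + Q}{-3 + Q \left(4 + Q\right)} + 0 = \frac{8 + Q}{-3 + Q \left(4 + Q\right)}$)
$B{\left(-5,-5 \right)} \left(-5\right) = \frac{8 - 5}{-3 + \left(-5\right)^{2} + 4 \left(-5\right)} \left(-5\right) = \frac{1}{-3 + 25 - 20} \cdot 3 \left(-5\right) = \frac{1}{2} \cdot 3 \left(-5\right) = \frac{3}{2} \left(-5\right) = - \frac{15}{2}$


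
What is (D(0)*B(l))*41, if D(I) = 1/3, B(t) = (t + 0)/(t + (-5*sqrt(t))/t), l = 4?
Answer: 328/9 ≈ 36.444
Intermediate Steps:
B(t) = t/(t - 5/sqrt(t))
D(I) = 1/3
(D(0)*B(l))*41 = ((4**2/(4**2 - 5*sqrt(4)))/3)*41 = ((16/(16 - 5*2))/3)*41 = ((16/(16 - 10))/3)*41 = ((16/6)/3)*41 = ((16*(1/6))/3)*41 = ((1/3)*(8/3))*41 = (8/9)*41 = 328/9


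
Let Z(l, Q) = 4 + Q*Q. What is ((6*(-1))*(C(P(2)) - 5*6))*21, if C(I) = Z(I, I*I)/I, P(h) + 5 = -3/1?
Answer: 68355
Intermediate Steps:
Z(l, Q) = 4 + Q²
P(h) = -8 (P(h) = -5 - 3/1 = -5 - 3*1 = -5 - 3 = -8)
C(I) = (4 + I⁴)/I (C(I) = (4 + (I*I)²)/I = (4 + (I²)²)/I = (4 + I⁴)/I)
((6*(-1))*(C(P(2)) - 5*6))*21 = ((6*(-1))*((4 + (-8)⁴)/(-8) - 5*6))*21 = -6*(-(4 + 4096)/8 - 30)*21 = -6*(-⅛*4100 - 30)*21 = -6*(-1025/2 - 30)*21 = -6*(-1085/2)*21 = 3255*21 = 68355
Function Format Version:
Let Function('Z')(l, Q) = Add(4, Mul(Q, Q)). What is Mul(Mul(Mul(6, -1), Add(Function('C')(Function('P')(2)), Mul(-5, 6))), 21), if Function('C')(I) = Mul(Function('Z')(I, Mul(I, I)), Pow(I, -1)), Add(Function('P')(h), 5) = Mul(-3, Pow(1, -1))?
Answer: 68355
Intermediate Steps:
Function('Z')(l, Q) = Add(4, Pow(Q, 2))
Function('P')(h) = -8 (Function('P')(h) = Add(-5, Mul(-3, Pow(1, -1))) = Add(-5, Mul(-3, 1)) = Add(-5, -3) = -8)
Function('C')(I) = Mul(Pow(I, -1), Add(4, Pow(I, 4))) (Function('C')(I) = Mul(Add(4, Pow(Mul(I, I), 2)), Pow(I, -1)) = Mul(Add(4, Pow(Pow(I, 2), 2)), Pow(I, -1)) = Mul(Add(4, Pow(I, 4)), Pow(I, -1)) = Mul(Pow(I, -1), Add(4, Pow(I, 4))))
Mul(Mul(Mul(6, -1), Add(Function('C')(Function('P')(2)), Mul(-5, 6))), 21) = Mul(Mul(Mul(6, -1), Add(Mul(Pow(-8, -1), Add(4, Pow(-8, 4))), Mul(-5, 6))), 21) = Mul(Mul(-6, Add(Mul(Rational(-1, 8), Add(4, 4096)), -30)), 21) = Mul(Mul(-6, Add(Mul(Rational(-1, 8), 4100), -30)), 21) = Mul(Mul(-6, Add(Rational(-1025, 2), -30)), 21) = Mul(Mul(-6, Rational(-1085, 2)), 21) = Mul(3255, 21) = 68355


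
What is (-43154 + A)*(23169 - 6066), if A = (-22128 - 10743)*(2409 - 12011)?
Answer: 5397436367364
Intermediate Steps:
A = 315627342 (A = -32871*(-9602) = 315627342)
(-43154 + A)*(23169 - 6066) = (-43154 + 315627342)*(23169 - 6066) = 315584188*17103 = 5397436367364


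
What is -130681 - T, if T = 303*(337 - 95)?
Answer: -204007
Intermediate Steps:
T = 73326 (T = 303*242 = 73326)
-130681 - T = -130681 - 1*73326 = -130681 - 73326 = -204007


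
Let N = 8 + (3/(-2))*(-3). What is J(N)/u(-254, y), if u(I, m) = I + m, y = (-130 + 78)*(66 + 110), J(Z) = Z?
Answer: -25/18812 ≈ -0.0013289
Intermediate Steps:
N = 25/2 (N = 8 + (3*(-½))*(-3) = 8 - 3/2*(-3) = 8 + 9/2 = 25/2 ≈ 12.500)
y = -9152 (y = -52*176 = -9152)
J(N)/u(-254, y) = 25/(2*(-254 - 9152)) = (25/2)/(-9406) = (25/2)*(-1/9406) = -25/18812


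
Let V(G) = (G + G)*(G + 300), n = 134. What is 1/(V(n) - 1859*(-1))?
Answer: 1/118171 ≈ 8.4623e-6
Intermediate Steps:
V(G) = 2*G*(300 + G) (V(G) = (2*G)*(300 + G) = 2*G*(300 + G))
1/(V(n) - 1859*(-1)) = 1/(2*134*(300 + 134) - 1859*(-1)) = 1/(2*134*434 + 1859) = 1/(116312 + 1859) = 1/118171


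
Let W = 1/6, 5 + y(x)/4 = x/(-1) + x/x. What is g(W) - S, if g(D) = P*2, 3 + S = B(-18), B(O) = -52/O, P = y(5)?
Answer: -647/9 ≈ -71.889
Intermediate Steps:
y(x) = -16 - 4*x (y(x) = -20 + 4*(x/(-1) + x/x) = -20 + 4*(x*(-1) + 1) = -20 + 4*(-x + 1) = -20 + 4*(1 - x) = -20 + (4 - 4*x) = -16 - 4*x)
P = -36 (P = -16 - 4*5 = -16 - 20 = -36)
S = -⅑ (S = -3 - 52/(-18) = -3 - 52*(-1/18) = -3 + 26/9 = -⅑ ≈ -0.11111)
W = ⅙ ≈ 0.16667
g(D) = -72 (g(D) = -36*2 = -72)
g(W) - S = -72 - 1*(-⅑) = -72 + ⅑ = -647/9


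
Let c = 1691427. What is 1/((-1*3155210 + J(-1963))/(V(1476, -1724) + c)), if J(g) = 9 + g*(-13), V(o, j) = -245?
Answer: -845591/1564841 ≈ -0.54037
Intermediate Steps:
J(g) = 9 - 13*g
1/((-1*3155210 + J(-1963))/(V(1476, -1724) + c)) = 1/((-1*3155210 + (9 - 13*(-1963)))/(-245 + 1691427)) = 1/((-3155210 + (9 + 25519))/1691182) = 1/((-3155210 + 25528)*(1/1691182)) = 1/(-3129682*1/1691182) = 1/(-1564841/845591) = -845591/1564841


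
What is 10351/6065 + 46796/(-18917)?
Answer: -88007873/114731605 ≈ -0.76708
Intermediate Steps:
10351/6065 + 46796/(-18917) = 10351*(1/6065) + 46796*(-1/18917) = 10351/6065 - 46796/18917 = -88007873/114731605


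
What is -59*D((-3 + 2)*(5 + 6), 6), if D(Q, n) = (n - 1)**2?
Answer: -1475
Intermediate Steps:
D(Q, n) = (-1 + n)**2
-59*D((-3 + 2)*(5 + 6), 6) = -59*(-1 + 6)**2 = -59*5**2 = -59*25 = -1475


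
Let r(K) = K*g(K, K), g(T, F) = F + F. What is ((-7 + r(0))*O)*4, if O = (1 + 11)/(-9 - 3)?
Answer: 28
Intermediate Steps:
g(T, F) = 2*F
O = -1 (O = 12/(-12) = 12*(-1/12) = -1)
r(K) = 2*K² (r(K) = K*(2*K) = 2*K²)
((-7 + r(0))*O)*4 = ((-7 + 2*0²)*(-1))*4 = ((-7 + 2*0)*(-1))*4 = ((-7 + 0)*(-1))*4 = -7*(-1)*4 = 7*4 = 28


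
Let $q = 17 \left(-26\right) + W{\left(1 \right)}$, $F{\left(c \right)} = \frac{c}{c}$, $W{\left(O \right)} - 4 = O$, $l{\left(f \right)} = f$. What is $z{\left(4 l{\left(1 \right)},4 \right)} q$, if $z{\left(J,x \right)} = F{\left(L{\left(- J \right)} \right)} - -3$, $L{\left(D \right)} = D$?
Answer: $-1748$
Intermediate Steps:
$W{\left(O \right)} = 4 + O$
$F{\left(c \right)} = 1$
$z{\left(J,x \right)} = 4$ ($z{\left(J,x \right)} = 1 - -3 = 1 + 3 = 4$)
$q = -437$ ($q = 17 \left(-26\right) + \left(4 + 1\right) = -442 + 5 = -437$)
$z{\left(4 l{\left(1 \right)},4 \right)} q = 4 \left(-437\right) = -1748$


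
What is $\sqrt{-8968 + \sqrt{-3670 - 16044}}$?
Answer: $\sqrt{-8968 + i \sqrt{19714}} \approx 0.7413 + 94.702 i$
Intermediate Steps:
$\sqrt{-8968 + \sqrt{-3670 - 16044}} = \sqrt{-8968 + \sqrt{-19714}} = \sqrt{-8968 + i \sqrt{19714}}$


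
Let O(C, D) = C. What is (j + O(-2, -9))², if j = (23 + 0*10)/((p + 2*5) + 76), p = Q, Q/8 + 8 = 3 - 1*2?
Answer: 1369/900 ≈ 1.5211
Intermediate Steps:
Q = -56 (Q = -64 + 8*(3 - 1*2) = -64 + 8*(3 - 2) = -64 + 8*1 = -64 + 8 = -56)
p = -56
j = 23/30 (j = (23 + 0*10)/((-56 + 2*5) + 76) = (23 + 0)/((-56 + 10) + 76) = 23/(-46 + 76) = 23/30 ≈ 0.76667)
(j + O(-2, -9))² = (23/30 - 2)² = (-37/30)² = 1369/900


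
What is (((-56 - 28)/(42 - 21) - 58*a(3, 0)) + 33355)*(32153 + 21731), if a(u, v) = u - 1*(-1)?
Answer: 1784584196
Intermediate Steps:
a(u, v) = 1 + u (a(u, v) = u + 1 = 1 + u)
(((-56 - 28)/(42 - 21) - 58*a(3, 0)) + 33355)*(32153 + 21731) = (((-56 - 28)/(42 - 21) - 58*(1 + 3)) + 33355)*(32153 + 21731) = ((-84/21 - 58*4) + 33355)*53884 = ((-84*1/21 - 232) + 33355)*53884 = ((-4 - 232) + 33355)*53884 = (-236 + 33355)*53884 = 33119*53884 = 1784584196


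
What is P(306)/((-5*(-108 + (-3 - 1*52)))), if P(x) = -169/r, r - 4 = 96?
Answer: -169/81500 ≈ -0.0020736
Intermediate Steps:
r = 100 (r = 4 + 96 = 100)
P(x) = -169/100
P(306)/((-5*(-108 + (-3 - 1*52)))) = -169*(-1/(5*(-108 + (-3 - 1*52))))/100 = -169*(-1/(5*(-108 + (-3 - 52))))/100 = -169*(-1/(5*(-108 - 55)))/100 = -169/(100*((-5*(-163)))) = -169/100/815 = -169/100*1/815 = -169/81500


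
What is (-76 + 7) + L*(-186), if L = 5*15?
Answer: -14019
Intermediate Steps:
L = 75
(-76 + 7) + L*(-186) = (-76 + 7) + 75*(-186) = -69 - 13950 = -14019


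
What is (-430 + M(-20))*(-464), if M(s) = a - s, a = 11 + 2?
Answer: 184208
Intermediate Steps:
a = 13
M(s) = 13 - s
(-430 + M(-20))*(-464) = (-430 + (13 - 1*(-20)))*(-464) = (-430 + (13 + 20))*(-464) = (-430 + 33)*(-464) = -397*(-464) = 184208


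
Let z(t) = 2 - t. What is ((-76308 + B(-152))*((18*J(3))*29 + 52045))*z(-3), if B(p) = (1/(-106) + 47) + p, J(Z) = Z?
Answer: -2171186259845/106 ≈ -2.0483e+10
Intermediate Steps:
B(p) = 4981/106 + p (B(p) = (-1/106 + 47) + p = 4981/106 + p)
((-76308 + B(-152))*((18*J(3))*29 + 52045))*z(-3) = ((-76308 + (4981/106 - 152))*((18*3)*29 + 52045))*(2 - 1*(-3)) = ((-76308 - 11131/106)*(54*29 + 52045))*(2 + 3) = -8099779*(1566 + 52045)/106*5 = -8099779/106*53611*5 = -434237251969/106*5 = -2171186259845/106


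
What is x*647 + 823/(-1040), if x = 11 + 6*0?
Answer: 7400857/1040 ≈ 7116.2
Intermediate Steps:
x = 11 (x = 11 + 0 = 11)
x*647 + 823/(-1040) = 11*647 + 823/(-1040) = 7117 + 823*(-1/1040) = 7117 - 823/1040 = 7400857/1040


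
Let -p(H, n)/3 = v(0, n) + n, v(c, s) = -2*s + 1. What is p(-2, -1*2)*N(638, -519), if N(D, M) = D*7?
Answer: -40194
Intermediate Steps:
N(D, M) = 7*D
v(c, s) = 1 - 2*s
p(H, n) = -3 + 3*n (p(H, n) = -3*((1 - 2*n) + n) = -3*(1 - n) = -3 + 3*n)
p(-2, -1*2)*N(638, -519) = (-3 + 3*(-1*2))*(7*638) = (-3 + 3*(-2))*4466 = (-3 - 6)*4466 = -9*4466 = -40194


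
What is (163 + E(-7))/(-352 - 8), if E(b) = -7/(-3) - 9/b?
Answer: -3499/7560 ≈ -0.46283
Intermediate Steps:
E(b) = 7/3 - 9/b (E(b) = -7*(-1/3) - 9/b = 7/3 - 9/b)
(163 + E(-7))/(-352 - 8) = (163 + (7/3 - 9/(-7)))/(-352 - 8) = (163 + (7/3 - 9*(-1/7)))/(-360) = (163 + (7/3 + 9/7))*(-1/360) = (163 + 76/21)*(-1/360) = (3499/21)*(-1/360) = -3499/7560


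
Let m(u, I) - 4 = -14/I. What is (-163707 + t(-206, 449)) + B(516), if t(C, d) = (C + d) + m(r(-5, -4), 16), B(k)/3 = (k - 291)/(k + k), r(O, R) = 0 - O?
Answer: -14057579/86 ≈ -1.6346e+5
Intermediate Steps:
r(O, R) = -O
m(u, I) = 4 - 14/I
B(k) = 3*(-291 + k)/(2*k) (B(k) = 3*((k - 291)/(k + k)) = 3*((-291 + k)/((2*k))) = 3*((-291 + k)*(1/(2*k))) = 3*((-291 + k)/(2*k)) = 3*(-291 + k)/(2*k))
t(C, d) = 25/8 + C + d (t(C, d) = (C + d) + (4 - 14/16) = (C + d) + (4 - 14*1/16) = (C + d) + (4 - 7/8) = (C + d) + 25/8 = 25/8 + C + d)
(-163707 + t(-206, 449)) + B(516) = (-163707 + (25/8 - 206 + 449)) + (3/2)*(-291 + 516)/516 = (-163707 + 1969/8) + (3/2)*(1/516)*225 = -1307687/8 + 225/344 = -14057579/86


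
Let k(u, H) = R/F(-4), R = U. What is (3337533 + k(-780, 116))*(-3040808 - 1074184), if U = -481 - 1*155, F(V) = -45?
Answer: -68669898766448/5 ≈ -1.3734e+13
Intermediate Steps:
U = -636 (U = -481 - 155 = -636)
R = -636
k(u, H) = 212/15 (k(u, H) = -636/(-45) = -636*(-1/45) = 212/15)
(3337533 + k(-780, 116))*(-3040808 - 1074184) = (3337533 + 212/15)*(-3040808 - 1074184) = (50063207/15)*(-4114992) = -68669898766448/5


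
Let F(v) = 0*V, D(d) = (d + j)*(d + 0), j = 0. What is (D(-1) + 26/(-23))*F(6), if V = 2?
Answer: 0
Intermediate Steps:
D(d) = d² (D(d) = (d + 0)*(d + 0) = d*d = d²)
F(v) = 0 (F(v) = 0*2 = 0)
(D(-1) + 26/(-23))*F(6) = ((-1)² + 26/(-23))*0 = (1 + 26*(-1/23))*0 = (1 - 26/23)*0 = -3/23*0 = 0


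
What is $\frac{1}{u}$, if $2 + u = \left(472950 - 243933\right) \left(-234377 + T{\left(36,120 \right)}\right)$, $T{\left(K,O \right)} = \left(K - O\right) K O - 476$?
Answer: $- \frac{1}{136891018463} \approx -7.3051 \cdot 10^{-12}$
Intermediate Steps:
$T{\left(K,O \right)} = -476 + K O \left(K - O\right)$ ($T{\left(K,O \right)} = K \left(K - O\right) O - 476 = K O \left(K - O\right) - 476 = -476 + K O \left(K - O\right)$)
$u = -136891018463$ ($u = -2 + \left(472950 - 243933\right) \left(-234377 - \left(476 - 155520 + 518400\right)\right) = -2 + 229017 \left(-234377 - \left(-155044 + 518400\right)\right) = -2 + 229017 \left(-234377 - 363356\right) = -2 + 229017 \left(-597733\right) = -2 - 136891018461 = -136891018463$)
$\frac{1}{u} = \frac{1}{-136891018463} = - \frac{1}{136891018463}$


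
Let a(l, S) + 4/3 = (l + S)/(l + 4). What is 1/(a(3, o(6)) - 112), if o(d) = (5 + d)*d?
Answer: -21/2173 ≈ -0.0096641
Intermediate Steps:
o(d) = d*(5 + d)
a(l, S) = -4/3 + (S + l)/(4 + l) (a(l, S) = -4/3 + (l + S)/(l + 4) = -4/3 + (S + l)/(4 + l))
1/(a(3, o(6)) - 112) = 1/((-16 - 1*3 + 3*(6*(5 + 6)))/(3*(4 + 3)) - 112) = 1/((⅓)*(-16 - 3 + 3*(6*11))/7 - 112) = 1/((⅓)*(⅐)*(-16 - 3 + 3*66) - 112) = 1/((⅓)*(⅐)*(-16 - 3 + 198) - 112) = 1/((⅓)*(⅐)*179 - 112) = 1/(179/21 - 112) = 1/(-2173/21) = -21/2173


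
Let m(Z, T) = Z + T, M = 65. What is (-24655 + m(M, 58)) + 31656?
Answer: 7124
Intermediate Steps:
m(Z, T) = T + Z
(-24655 + m(M, 58)) + 31656 = (-24655 + (58 + 65)) + 31656 = (-24655 + 123) + 31656 = -24532 + 31656 = 7124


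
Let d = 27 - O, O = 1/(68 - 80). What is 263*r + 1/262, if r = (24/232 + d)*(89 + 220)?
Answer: 33573862857/15196 ≈ 2.2094e+6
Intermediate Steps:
O = -1/12 (O = 1/(-12) = -1/12 ≈ -0.083333)
d = 325/12 (d = 27 - 1*(-1/12) = 27 + 1/12 = 325/12 ≈ 27.083)
r = 974483/116 (r = (24/232 + 325/12)*(89 + 220) = (24*(1/232) + 325/12)*309 = (3/29 + 325/12)*309 = (9461/348)*309 = 974483/116 ≈ 8400.7)
263*r + 1/262 = 263*(974483/116) + 1/262 = 256289029/116 + 1/262 = 33573862857/15196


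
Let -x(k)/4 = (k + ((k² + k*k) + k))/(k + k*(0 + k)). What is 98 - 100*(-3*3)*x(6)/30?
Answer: -142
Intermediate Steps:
x(k) = -4*(2*k + 2*k²)/(k + k²) (x(k) = -4*(k + ((k² + k*k) + k))/(k + k*(0 + k)) = -4*(k + ((k² + k²) + k))/(k + k*k) = -4*(k + (2*k² + k))/(k + k²) = -4*(k + (k + 2*k²))/(k + k²) = -4*(2*k + 2*k²)/(k + k²))
98 - 100*(-3*3)*x(6)/30 = 98 - 100*-3*3*(-8)/30 = 98 - 100*(-9*(-8))/30 = 98 - 7200/30 = 98 - 100*12/5 = 98 - 240 = -142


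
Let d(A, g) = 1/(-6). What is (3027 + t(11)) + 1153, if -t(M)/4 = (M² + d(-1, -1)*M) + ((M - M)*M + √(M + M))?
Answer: 11110/3 - 4*√22 ≈ 3684.6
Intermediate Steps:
d(A, g) = -⅙
t(M) = -4*M² + 2*M/3 - 4*√2*√M (t(M) = -4*((M² - M/6) + ((M - M)*M + √(M + M))) = -4*((M² - M/6) + (0*M + √(2*M))) = -4*((M² - M/6) + (0 + √2*√M)) = -4*((M² - M/6) + √2*√M) = -4*(M² - M/6 + √2*√M) = -4*M² + 2*M/3 - 4*√2*√M)
(3027 + t(11)) + 1153 = (3027 + (-4*11² + (⅔)*11 - 4*√2*√11)) + 1153 = (3027 + (-4*121 + 22/3 - 4*√22)) + 1153 = (3027 + (-484 + 22/3 - 4*√22)) + 1153 = (3027 + (-1430/3 - 4*√22)) + 1153 = (7651/3 - 4*√22) + 1153 = 11110/3 - 4*√22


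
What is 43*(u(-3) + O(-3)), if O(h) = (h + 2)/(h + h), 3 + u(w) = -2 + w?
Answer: -2021/6 ≈ -336.83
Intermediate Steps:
u(w) = -5 + w (u(w) = -3 + (-2 + w) = -5 + w)
O(h) = (2 + h)/(2*h) (O(h) = (2 + h)/((2*h)) = (2 + h)*(1/(2*h)) = (2 + h)/(2*h))
43*(u(-3) + O(-3)) = 43*((-5 - 3) + (½)*(2 - 3)/(-3)) = 43*(-8 + (½)*(-⅓)*(-1)) = 43*(-8 + ⅙) = 43*(-47/6) = -2021/6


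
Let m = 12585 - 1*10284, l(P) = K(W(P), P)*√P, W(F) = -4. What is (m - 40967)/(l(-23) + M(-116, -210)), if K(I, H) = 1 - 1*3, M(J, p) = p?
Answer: 2029965/11048 - 19333*I*√23/11048 ≈ 183.74 - 8.3923*I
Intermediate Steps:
K(I, H) = -2 (K(I, H) = 1 - 3 = -2)
l(P) = -2*√P
m = 2301 (m = 12585 - 10284 = 2301)
(m - 40967)/(l(-23) + M(-116, -210)) = (2301 - 40967)/(-2*I*√23 - 210) = -38666/(-2*I*√23 - 210) = -38666/(-210 - 2*I*√23)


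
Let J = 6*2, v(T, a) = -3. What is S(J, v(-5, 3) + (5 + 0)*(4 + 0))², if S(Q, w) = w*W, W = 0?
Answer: 0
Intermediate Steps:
J = 12
S(Q, w) = 0 (S(Q, w) = w*0 = 0)
S(J, v(-5, 3) + (5 + 0)*(4 + 0))² = 0² = 0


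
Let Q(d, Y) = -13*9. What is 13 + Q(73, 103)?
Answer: -104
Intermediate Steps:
Q(d, Y) = -117
13 + Q(73, 103) = 13 - 117 = -104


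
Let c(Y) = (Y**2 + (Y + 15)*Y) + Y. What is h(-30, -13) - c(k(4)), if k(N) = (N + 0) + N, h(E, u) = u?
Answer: -269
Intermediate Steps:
k(N) = 2*N (k(N) = N + N = 2*N)
c(Y) = Y + Y**2 + Y*(15 + Y) (c(Y) = (Y**2 + (15 + Y)*Y) + Y = (Y**2 + Y*(15 + Y)) + Y = Y + Y**2 + Y*(15 + Y))
h(-30, -13) - c(k(4)) = -13 - 2*2*4*(8 + 2*4) = -13 - 2*8*(8 + 8) = -13 - 2*8*16 = -13 - 1*256 = -13 - 256 = -269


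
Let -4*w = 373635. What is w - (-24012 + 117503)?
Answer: -747599/4 ≈ -1.8690e+5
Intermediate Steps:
w = -373635/4 (w = -¼*373635 = -373635/4 ≈ -93409.)
w - (-24012 + 117503) = -373635/4 - (-24012 + 117503) = -373635/4 - 1*93491 = -373635/4 - 93491 = -747599/4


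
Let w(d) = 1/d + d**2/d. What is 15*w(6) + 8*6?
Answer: 281/2 ≈ 140.50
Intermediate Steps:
w(d) = d + 1/d (w(d) = 1/d + d = d + 1/d)
15*w(6) + 8*6 = 15*(6 + 1/6) + 8*6 = 15*(6 + 1/6) + 48 = 15*(37/6) + 48 = 185/2 + 48 = 281/2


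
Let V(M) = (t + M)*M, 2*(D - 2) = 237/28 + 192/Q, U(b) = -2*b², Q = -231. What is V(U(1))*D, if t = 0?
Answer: 3583/154 ≈ 23.266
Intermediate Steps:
D = 3583/616 (D = 2 + (237/28 + 192/(-231))/2 = 2 + (237*(1/28) + 192*(-1/231))/2 = 2 + (237/28 - 64/77)/2 = 2 + (½)*(2351/308) = 2 + 2351/616 = 3583/616 ≈ 5.8166)
V(M) = M² (V(M) = (0 + M)*M = M*M = M²)
V(U(1))*D = (-2*1²)²*(3583/616) = (-2*1)²*(3583/616) = (-2)²*(3583/616) = 4*(3583/616) = 3583/154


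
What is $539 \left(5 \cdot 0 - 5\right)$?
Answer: $-2695$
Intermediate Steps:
$539 \left(5 \cdot 0 - 5\right) = 539 \left(0 - 5\right) = 539 \left(-5\right) = -2695$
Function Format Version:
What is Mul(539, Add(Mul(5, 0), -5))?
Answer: -2695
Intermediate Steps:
Mul(539, Add(Mul(5, 0), -5)) = Mul(539, Add(0, -5)) = Mul(539, -5) = -2695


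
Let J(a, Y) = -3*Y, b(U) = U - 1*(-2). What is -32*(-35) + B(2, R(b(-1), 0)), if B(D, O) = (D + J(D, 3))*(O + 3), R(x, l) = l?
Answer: 1099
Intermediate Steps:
b(U) = 2 + U (b(U) = U + 2 = 2 + U)
B(D, O) = (-9 + D)*(3 + O) (B(D, O) = (D - 3*3)*(O + 3) = (D - 9)*(3 + O) = (-9 + D)*(3 + O))
-32*(-35) + B(2, R(b(-1), 0)) = -32*(-35) + (-27 - 9*0 + 3*2 + 2*0) = 1120 + (-27 + 0 + 6 + 0) = 1120 - 21 = 1099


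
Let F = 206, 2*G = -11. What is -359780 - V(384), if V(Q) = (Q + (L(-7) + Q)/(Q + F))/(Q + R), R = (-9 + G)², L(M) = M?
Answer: -252283586574/701215 ≈ -3.5978e+5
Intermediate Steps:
G = -11/2 (G = (½)*(-11) = -11/2 ≈ -5.5000)
R = 841/4 (R = (-9 - 11/2)² = (-29/2)² = 841/4 ≈ 210.25)
V(Q) = (Q + (-7 + Q)/(206 + Q))/(841/4 + Q) (V(Q) = (Q + (-7 + Q)/(Q + 206))/(Q + 841/4) = (Q + (-7 + Q)/(206 + Q))/(841/4 + Q))
-359780 - V(384) = -359780 - 4*(-7 + 384² + 207*384)/(173246 + 4*384² + 1665*384) = -359780 - 4*(-7 + 147456 + 79488)/(173246 + 4*147456 + 639360) = -359780 - 4*226937/(173246 + 589824 + 639360) = -359780 - 4*226937/1402430 = -359780 - 1*453874/701215 = -359780 - 453874/701215 = -252283586574/701215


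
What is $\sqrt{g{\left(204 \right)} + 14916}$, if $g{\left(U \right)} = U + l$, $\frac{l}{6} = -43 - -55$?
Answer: $6 \sqrt{422} \approx 123.26$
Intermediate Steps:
$l = 72$ ($l = 6 \left(-43 - -55\right) = 6 \left(-43 + 55\right) = 6 \cdot 12 = 72$)
$g{\left(U \right)} = 72 + U$ ($g{\left(U \right)} = U + 72 = 72 + U$)
$\sqrt{g{\left(204 \right)} + 14916} = \sqrt{\left(72 + 204\right) + 14916} = \sqrt{276 + 14916} = \sqrt{15192} = 6 \sqrt{422}$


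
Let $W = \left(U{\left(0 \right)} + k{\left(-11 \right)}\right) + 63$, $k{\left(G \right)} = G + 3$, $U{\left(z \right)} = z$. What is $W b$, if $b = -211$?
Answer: $-11605$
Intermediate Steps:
$k{\left(G \right)} = 3 + G$
$W = 55$ ($W = \left(0 + \left(3 - 11\right)\right) + 63 = \left(0 - 8\right) + 63 = -8 + 63 = 55$)
$W b = 55 \left(-211\right) = -11605$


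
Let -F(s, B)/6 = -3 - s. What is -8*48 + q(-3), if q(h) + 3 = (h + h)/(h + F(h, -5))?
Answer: -385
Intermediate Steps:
F(s, B) = 18 + 6*s (F(s, B) = -6*(-3 - s) = 18 + 6*s)
q(h) = -3 + 2*h/(18 + 7*h) (q(h) = -3 + (h + h)/(h + (18 + 6*h)) = -3 + (2*h)/(18 + 7*h) = -3 + 2*h/(18 + 7*h))
-8*48 + q(-3) = -8*48 + (-54 - 19*(-3))/(18 + 7*(-3)) = -384 + (-54 + 57)/(18 - 21) = -384 + 3/(-3) = -384 - 1/3*3 = -384 - 1 = -385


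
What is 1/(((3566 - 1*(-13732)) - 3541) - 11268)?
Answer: 1/2489 ≈ 0.00040177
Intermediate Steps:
1/(((3566 - 1*(-13732)) - 3541) - 11268) = 1/(((3566 + 13732) - 3541) - 11268) = 1/((17298 - 3541) - 11268) = 1/(13757 - 11268) = 1/2489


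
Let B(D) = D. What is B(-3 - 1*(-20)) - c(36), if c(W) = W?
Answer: -19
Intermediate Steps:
B(-3 - 1*(-20)) - c(36) = (-3 - 1*(-20)) - 1*36 = (-3 + 20) - 36 = 17 - 36 = -19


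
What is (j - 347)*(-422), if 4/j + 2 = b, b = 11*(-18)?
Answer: 3661061/25 ≈ 1.4644e+5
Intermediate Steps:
b = -198
j = -1/50 (j = 4/(-2 - 198) = 4/(-200) = 4*(-1/200) = -1/50 ≈ -0.020000)
(j - 347)*(-422) = (-1/50 - 347)*(-422) = -17351/50*(-422) = 3661061/25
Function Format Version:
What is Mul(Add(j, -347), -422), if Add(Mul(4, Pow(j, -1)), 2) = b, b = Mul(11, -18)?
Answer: Rational(3661061, 25) ≈ 1.4644e+5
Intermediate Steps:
b = -198
j = Rational(-1, 50) (j = Mul(4, Pow(Add(-2, -198), -1)) = Mul(4, Pow(-200, -1)) = Mul(4, Rational(-1, 200)) = Rational(-1, 50) ≈ -0.020000)
Mul(Add(j, -347), -422) = Mul(Add(Rational(-1, 50), -347), -422) = Mul(Rational(-17351, 50), -422) = Rational(3661061, 25)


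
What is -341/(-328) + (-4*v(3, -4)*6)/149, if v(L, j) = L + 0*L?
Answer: 27193/48872 ≈ 0.55641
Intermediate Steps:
v(L, j) = L (v(L, j) = L + 0 = L)
-341/(-328) + (-4*v(3, -4)*6)/149 = -341/(-328) + (-4*3*6)/149 = -341*(-1/328) - 12*6*(1/149) = 341/328 - 72*1/149 = 341/328 - 72/149 = 27193/48872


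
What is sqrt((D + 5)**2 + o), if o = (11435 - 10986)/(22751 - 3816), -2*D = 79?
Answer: sqrt(1707015452485)/37870 ≈ 34.500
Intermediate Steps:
D = -79/2 (D = -1/2*79 = -79/2 ≈ -39.500)
o = 449/18935 ≈ 0.023713
sqrt((D + 5)**2 + o) = sqrt((-79/2 + 5)**2 + 449/18935) = sqrt((-69/2)**2 + 449/18935) = sqrt(4761/4 + 449/18935) = sqrt(90151331/75740) = sqrt(1707015452485)/37870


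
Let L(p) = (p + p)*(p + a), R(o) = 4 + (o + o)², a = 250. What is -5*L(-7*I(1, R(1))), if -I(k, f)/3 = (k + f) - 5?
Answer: -280560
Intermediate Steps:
R(o) = 4 + 4*o² (R(o) = 4 + (2*o)² = 4 + 4*o²)
I(k, f) = 15 - 3*f - 3*k (I(k, f) = -3*((k + f) - 5) = -3*((f + k) - 5) = -3*(-5 + f + k) = 15 - 3*f - 3*k)
L(p) = 2*p*(250 + p) (L(p) = (p + p)*(p + 250) = (2*p)*(250 + p) = 2*p*(250 + p))
-5*L(-7*I(1, R(1))) = -10*(-7*(15 - 3*(4 + 4*1²) - 3*1))*(250 - 7*(15 - 3*(4 + 4*1²) - 3*1)) = -10*(-7*(15 - 3*(4 + 4*1) - 3))*(250 - 7*(15 - 3*(4 + 4*1) - 3)) = -10*(-7*(15 - 3*(4 + 4) - 3))*(250 - 7*(15 - 3*(4 + 4) - 3)) = -10*(-7*(15 - 3*8 - 3))*(250 - 7*(15 - 3*8 - 3)) = -10*(-7*(15 - 24 - 3))*(250 - 7*(15 - 24 - 3)) = -10*(-7*(-12))*(250 - 7*(-12)) = -10*84*(250 + 84) = -10*84*334 = -5*56112 = -280560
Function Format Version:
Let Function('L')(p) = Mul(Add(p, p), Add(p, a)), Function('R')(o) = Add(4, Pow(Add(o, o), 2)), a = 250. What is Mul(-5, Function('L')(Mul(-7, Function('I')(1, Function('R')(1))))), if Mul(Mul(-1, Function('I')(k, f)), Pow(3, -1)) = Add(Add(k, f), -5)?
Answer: -280560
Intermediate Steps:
Function('R')(o) = Add(4, Mul(4, Pow(o, 2))) (Function('R')(o) = Add(4, Pow(Mul(2, o), 2)) = Add(4, Mul(4, Pow(o, 2))))
Function('I')(k, f) = Add(15, Mul(-3, f), Mul(-3, k)) (Function('I')(k, f) = Mul(-3, Add(Add(k, f), -5)) = Mul(-3, Add(Add(f, k), -5)) = Mul(-3, Add(-5, f, k)) = Add(15, Mul(-3, f), Mul(-3, k)))
Function('L')(p) = Mul(2, p, Add(250, p)) (Function('L')(p) = Mul(Add(p, p), Add(p, 250)) = Mul(Mul(2, p), Add(250, p)) = Mul(2, p, Add(250, p)))
Mul(-5, Function('L')(Mul(-7, Function('I')(1, Function('R')(1))))) = Mul(-5, Mul(2, Mul(-7, Add(15, Mul(-3, Add(4, Mul(4, Pow(1, 2)))), Mul(-3, 1))), Add(250, Mul(-7, Add(15, Mul(-3, Add(4, Mul(4, Pow(1, 2)))), Mul(-3, 1)))))) = Mul(-5, Mul(2, Mul(-7, Add(15, Mul(-3, Add(4, Mul(4, 1))), -3)), Add(250, Mul(-7, Add(15, Mul(-3, Add(4, Mul(4, 1))), -3))))) = Mul(-5, Mul(2, Mul(-7, Add(15, Mul(-3, Add(4, 4)), -3)), Add(250, Mul(-7, Add(15, Mul(-3, Add(4, 4)), -3))))) = Mul(-5, Mul(2, Mul(-7, Add(15, Mul(-3, 8), -3)), Add(250, Mul(-7, Add(15, Mul(-3, 8), -3))))) = Mul(-5, Mul(2, Mul(-7, Add(15, -24, -3)), Add(250, Mul(-7, Add(15, -24, -3))))) = Mul(-5, Mul(2, Mul(-7, -12), Add(250, Mul(-7, -12)))) = Mul(-5, Mul(2, 84, Add(250, 84))) = Mul(-5, Mul(2, 84, 334)) = Mul(-5, 56112) = -280560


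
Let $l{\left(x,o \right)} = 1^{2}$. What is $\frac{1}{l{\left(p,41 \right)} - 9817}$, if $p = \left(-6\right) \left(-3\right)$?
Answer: $- \frac{1}{9816} \approx -0.00010187$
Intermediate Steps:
$p = 18$
$l{\left(x,o \right)} = 1$
$\frac{1}{l{\left(p,41 \right)} - 9817} = \frac{1}{1 - 9817} = \frac{1}{-9816} = - \frac{1}{9816}$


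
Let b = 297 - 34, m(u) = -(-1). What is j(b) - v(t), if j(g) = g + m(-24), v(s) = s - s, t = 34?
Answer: 264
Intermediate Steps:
m(u) = 1 (m(u) = -1*(-1) = 1)
v(s) = 0
b = 263
j(g) = 1 + g (j(g) = g + 1 = 1 + g)
j(b) - v(t) = (1 + 263) - 1*0 = 264 + 0 = 264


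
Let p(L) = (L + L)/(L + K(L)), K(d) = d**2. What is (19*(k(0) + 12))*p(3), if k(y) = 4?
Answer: 152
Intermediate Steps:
p(L) = 2*L/(L + L**2) (p(L) = (L + L)/(L + L**2) = (2*L)/(L + L**2) = 2*L/(L + L**2))
(19*(k(0) + 12))*p(3) = (19*(4 + 12))*(2/(1 + 3)) = (19*16)*(2/4) = 304*(2*(1/4)) = 304*(1/2) = 152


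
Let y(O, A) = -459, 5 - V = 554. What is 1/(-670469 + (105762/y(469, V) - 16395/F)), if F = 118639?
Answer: -18151767/12174382076464 ≈ -1.4910e-6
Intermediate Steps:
V = -549 (V = 5 - 1*554 = 5 - 554 = -549)
1/(-670469 + (105762/y(469, V) - 16395/F)) = 1/(-670469 + (105762/(-459) - 16395/118639)) = 1/(-670469 + (105762*(-1/459) - 16395*1/118639)) = 1/(-670469 + (-35254/153 - 16395/118639)) = 1/(-670469 - 4185007741/18151767) = 1/(-12174382076464/18151767) = -18151767/12174382076464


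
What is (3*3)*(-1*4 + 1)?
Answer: -27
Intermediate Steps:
(3*3)*(-1*4 + 1) = 9*(-4 + 1) = 9*(-3) = -27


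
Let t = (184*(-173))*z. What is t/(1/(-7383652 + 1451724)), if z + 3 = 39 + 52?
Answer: 16616611624448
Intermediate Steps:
z = 88 (z = -3 + (39 + 52) = -3 + 91 = 88)
t = -2801216 (t = (184*(-173))*88 = -31832*88 = -2801216)
t/(1/(-7383652 + 1451724)) = -2801216/(1/(-7383652 + 1451724)) = -2801216/(1/(-5931928)) = -2801216/(-1/5931928) = -2801216*(-5931928) = 16616611624448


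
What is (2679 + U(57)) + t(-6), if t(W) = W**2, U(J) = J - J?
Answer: 2715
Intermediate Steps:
U(J) = 0
(2679 + U(57)) + t(-6) = (2679 + 0) + (-6)**2 = 2679 + 36 = 2715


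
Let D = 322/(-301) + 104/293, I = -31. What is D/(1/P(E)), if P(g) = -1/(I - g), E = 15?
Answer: -4503/289777 ≈ -0.015540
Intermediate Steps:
P(g) = -1/(-31 - g)
D = -9006/12599 (D = 322*(-1/301) + 104*(1/293) = -46/43 + 104/293 = -9006/12599 ≈ -0.71482)
D/(1/P(E)) = -9006/(12599*(31 + 15)) = -9006/(12599*46) = -9006/(12599*(1/(1/46))) = -9006/12599/46 = -9006/12599*1/46 = -4503/289777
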